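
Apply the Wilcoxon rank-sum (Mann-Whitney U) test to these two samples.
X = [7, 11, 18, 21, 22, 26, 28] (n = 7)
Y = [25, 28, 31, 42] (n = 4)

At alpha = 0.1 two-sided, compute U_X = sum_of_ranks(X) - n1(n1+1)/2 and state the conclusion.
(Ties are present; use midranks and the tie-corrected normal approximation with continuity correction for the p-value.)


Step 1: Combine and sort all 11 observations; assign midranks.
sorted (value, group): (7,X), (11,X), (18,X), (21,X), (22,X), (25,Y), (26,X), (28,X), (28,Y), (31,Y), (42,Y)
ranks: 7->1, 11->2, 18->3, 21->4, 22->5, 25->6, 26->7, 28->8.5, 28->8.5, 31->10, 42->11
Step 2: Rank sum for X: R1 = 1 + 2 + 3 + 4 + 5 + 7 + 8.5 = 30.5.
Step 3: U_X = R1 - n1(n1+1)/2 = 30.5 - 7*8/2 = 30.5 - 28 = 2.5.
       U_Y = n1*n2 - U_X = 28 - 2.5 = 25.5.
Step 4: Ties are present, so use the tie-corrected normal approximation (with continuity correction) for the p-value.
Step 5: p-value = 0.037202; compare to alpha = 0.1. reject H0.

U_X = 2.5, p = 0.037202, reject H0 at alpha = 0.1.


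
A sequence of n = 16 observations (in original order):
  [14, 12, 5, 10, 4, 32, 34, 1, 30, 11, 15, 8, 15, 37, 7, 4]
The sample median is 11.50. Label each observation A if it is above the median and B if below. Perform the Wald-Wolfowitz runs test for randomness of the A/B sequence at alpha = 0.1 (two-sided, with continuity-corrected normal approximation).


Step 1: Compute median = 11.50; label A = above, B = below.
Labels in order: AABBBAABABABAABB  (n_A = 8, n_B = 8)
Step 2: Count runs R = 10.
Step 3: Under H0 (random ordering), E[R] = 2*n_A*n_B/(n_A+n_B) + 1 = 2*8*8/16 + 1 = 9.0000.
        Var[R] = 2*n_A*n_B*(2*n_A*n_B - n_A - n_B) / ((n_A+n_B)^2 * (n_A+n_B-1)) = 14336/3840 = 3.7333.
        SD[R] = 1.9322.
Step 4: Continuity-corrected z = (R - 0.5 - E[R]) / SD[R] = (10 - 0.5 - 9.0000) / 1.9322 = 0.2588.
Step 5: Two-sided p-value via normal approximation = 2*(1 - Phi(|z|)) = 0.795809.
Step 6: alpha = 0.1. fail to reject H0.

R = 10, z = 0.2588, p = 0.795809, fail to reject H0.


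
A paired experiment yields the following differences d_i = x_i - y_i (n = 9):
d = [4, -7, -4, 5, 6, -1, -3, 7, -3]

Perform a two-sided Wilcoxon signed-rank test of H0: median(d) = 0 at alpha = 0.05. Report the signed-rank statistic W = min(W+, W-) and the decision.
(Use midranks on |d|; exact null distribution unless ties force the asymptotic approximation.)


Step 1: Drop any zero differences (none here) and take |d_i|.
|d| = [4, 7, 4, 5, 6, 1, 3, 7, 3]
Step 2: Midrank |d_i| (ties get averaged ranks).
ranks: |4|->4.5, |7|->8.5, |4|->4.5, |5|->6, |6|->7, |1|->1, |3|->2.5, |7|->8.5, |3|->2.5
Step 3: Attach original signs; sum ranks with positive sign and with negative sign.
W+ = 4.5 + 6 + 7 + 8.5 = 26
W- = 8.5 + 4.5 + 1 + 2.5 + 2.5 = 19
(Check: W+ + W- = 45 should equal n(n+1)/2 = 45.)
Step 4: Test statistic W = min(W+, W-) = 19.
Step 5: Ties in |d|, so use the tie-corrected normal approximation.
        E[W] = n(n+1)/4 = 9*10/4 = 22.5.
        Tie groups: |d|=3 (t=2), |d|=4 (t=2), |d|=7 (t=2); sum(t^3 - t) = 18.
        Var[W] = n(n+1)(2n+1)/24 - sum(t^3-t)/48 = 1710/24 - 18/48 = 70.875.
        z = (W - E[W]) / sqrt(Var[W]) = (19 - 22.5) / 8.4187 = -0.4157.
        Two-sided p = 2*Phi(z) = 0.677600.
Step 6: alpha = 0.05. fail to reject H0.

W+ = 26, W- = 19, W = min = 19, p = 0.677600, fail to reject H0.


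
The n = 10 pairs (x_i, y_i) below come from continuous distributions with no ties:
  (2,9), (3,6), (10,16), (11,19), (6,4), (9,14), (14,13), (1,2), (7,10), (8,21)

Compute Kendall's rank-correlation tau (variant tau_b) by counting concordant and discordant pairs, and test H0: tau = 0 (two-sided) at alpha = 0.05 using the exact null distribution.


Step 1: Enumerate the 45 unordered pairs (i,j) with i<j and classify each by sign(x_j-x_i) * sign(y_j-y_i).
  (1,2):dx=+1,dy=-3->D; (1,3):dx=+8,dy=+7->C; (1,4):dx=+9,dy=+10->C; (1,5):dx=+4,dy=-5->D
  (1,6):dx=+7,dy=+5->C; (1,7):dx=+12,dy=+4->C; (1,8):dx=-1,dy=-7->C; (1,9):dx=+5,dy=+1->C
  (1,10):dx=+6,dy=+12->C; (2,3):dx=+7,dy=+10->C; (2,4):dx=+8,dy=+13->C; (2,5):dx=+3,dy=-2->D
  (2,6):dx=+6,dy=+8->C; (2,7):dx=+11,dy=+7->C; (2,8):dx=-2,dy=-4->C; (2,9):dx=+4,dy=+4->C
  (2,10):dx=+5,dy=+15->C; (3,4):dx=+1,dy=+3->C; (3,5):dx=-4,dy=-12->C; (3,6):dx=-1,dy=-2->C
  (3,7):dx=+4,dy=-3->D; (3,8):dx=-9,dy=-14->C; (3,9):dx=-3,dy=-6->C; (3,10):dx=-2,dy=+5->D
  (4,5):dx=-5,dy=-15->C; (4,6):dx=-2,dy=-5->C; (4,7):dx=+3,dy=-6->D; (4,8):dx=-10,dy=-17->C
  (4,9):dx=-4,dy=-9->C; (4,10):dx=-3,dy=+2->D; (5,6):dx=+3,dy=+10->C; (5,7):dx=+8,dy=+9->C
  (5,8):dx=-5,dy=-2->C; (5,9):dx=+1,dy=+6->C; (5,10):dx=+2,dy=+17->C; (6,7):dx=+5,dy=-1->D
  (6,8):dx=-8,dy=-12->C; (6,9):dx=-2,dy=-4->C; (6,10):dx=-1,dy=+7->D; (7,8):dx=-13,dy=-11->C
  (7,9):dx=-7,dy=-3->C; (7,10):dx=-6,dy=+8->D; (8,9):dx=+6,dy=+8->C; (8,10):dx=+7,dy=+19->C
  (9,10):dx=+1,dy=+11->C
Step 2: C = 35, D = 10, total pairs = 45.
Step 3: tau = (C - D)/(n(n-1)/2) = (35 - 10)/45 = 0.555556.
Step 4: Exact two-sided p-value (enumerate n! = 3628800 permutations of y under H0): p = 0.028609.
Step 5: alpha = 0.05. reject H0.

tau_b = 0.5556 (C=35, D=10), p = 0.028609, reject H0.


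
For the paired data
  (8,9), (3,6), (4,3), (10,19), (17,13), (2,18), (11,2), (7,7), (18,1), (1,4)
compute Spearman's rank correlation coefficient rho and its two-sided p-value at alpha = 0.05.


Step 1: Rank x and y separately (midranks; no ties here).
rank(x): 8->6, 3->3, 4->4, 10->7, 17->9, 2->2, 11->8, 7->5, 18->10, 1->1
rank(y): 9->7, 6->5, 3->3, 19->10, 13->8, 18->9, 2->2, 7->6, 1->1, 4->4
Step 2: d_i = R_x(i) - R_y(i); compute d_i^2.
  (6-7)^2=1, (3-5)^2=4, (4-3)^2=1, (7-10)^2=9, (9-8)^2=1, (2-9)^2=49, (8-2)^2=36, (5-6)^2=1, (10-1)^2=81, (1-4)^2=9
sum(d^2) = 192.
Step 3: rho = 1 - 6*192 / (10*(10^2 - 1)) = 1 - 1152/990 = -0.163636.
Step 4: Under H0, t = rho * sqrt((n-2)/(1-rho^2)) = -0.4692 ~ t(8).
Step 5: Two-sided p-value from the t-distribution with 8 df = 0.651477.
Step 6: alpha = 0.05. fail to reject H0.

rho = -0.1636, p = 0.651477, fail to reject H0 at alpha = 0.05.


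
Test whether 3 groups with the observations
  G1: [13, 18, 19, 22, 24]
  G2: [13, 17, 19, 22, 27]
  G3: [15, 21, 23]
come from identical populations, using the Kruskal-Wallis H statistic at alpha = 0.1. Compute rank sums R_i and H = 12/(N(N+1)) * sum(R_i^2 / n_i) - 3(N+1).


Step 1: Combine all N = 13 observations and assign midranks.
sorted (value, group, rank): (13,G1,1.5), (13,G2,1.5), (15,G3,3), (17,G2,4), (18,G1,5), (19,G1,6.5), (19,G2,6.5), (21,G3,8), (22,G1,9.5), (22,G2,9.5), (23,G3,11), (24,G1,12), (27,G2,13)
Step 2: Sum ranks within each group.
R_1 = 34.5 (n_1 = 5)
R_2 = 34.5 (n_2 = 5)
R_3 = 22 (n_3 = 3)
Step 3: H = 12/(N(N+1)) * sum(R_i^2/n_i) - 3(N+1)
     = 12/(13*14) * (34.5^2/5 + 34.5^2/5 + 22^2/3) - 3*14
     = 0.065934 * 637.433 - 42
     = 0.028571.
Step 4: Ties present; correction factor C = 1 - 18/(13^3 - 13) = 0.991758. Corrected H = 0.028571 / 0.991758 = 0.028809.
Step 5: Under H0, H ~ chi^2(2); p-value = 0.985699.
Step 6: alpha = 0.1. fail to reject H0.

H = 0.0288, df = 2, p = 0.985699, fail to reject H0.


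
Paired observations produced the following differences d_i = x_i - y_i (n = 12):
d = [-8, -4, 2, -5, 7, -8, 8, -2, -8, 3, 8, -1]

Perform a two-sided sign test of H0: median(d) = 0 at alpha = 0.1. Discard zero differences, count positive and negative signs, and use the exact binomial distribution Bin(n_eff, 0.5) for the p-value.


Step 1: Discard zero differences. Original n = 12; n_eff = number of nonzero differences = 12.
Nonzero differences (with sign): -8, -4, +2, -5, +7, -8, +8, -2, -8, +3, +8, -1
Step 2: Count signs: positive = 5, negative = 7.
Step 3: Under H0: P(positive) = 0.5, so the number of positives S ~ Bin(12, 0.5).
Step 4: Two-sided exact p-value = sum of Bin(12,0.5) probabilities at or below the observed probability = 0.774414.
Step 5: alpha = 0.1. fail to reject H0.

n_eff = 12, pos = 5, neg = 7, p = 0.774414, fail to reject H0.


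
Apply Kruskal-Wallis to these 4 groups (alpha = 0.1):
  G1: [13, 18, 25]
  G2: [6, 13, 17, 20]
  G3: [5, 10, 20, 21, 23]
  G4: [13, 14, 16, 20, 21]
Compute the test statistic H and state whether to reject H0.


Step 1: Combine all N = 17 observations and assign midranks.
sorted (value, group, rank): (5,G3,1), (6,G2,2), (10,G3,3), (13,G1,5), (13,G2,5), (13,G4,5), (14,G4,7), (16,G4,8), (17,G2,9), (18,G1,10), (20,G2,12), (20,G3,12), (20,G4,12), (21,G3,14.5), (21,G4,14.5), (23,G3,16), (25,G1,17)
Step 2: Sum ranks within each group.
R_1 = 32 (n_1 = 3)
R_2 = 28 (n_2 = 4)
R_3 = 46.5 (n_3 = 5)
R_4 = 46.5 (n_4 = 5)
Step 3: H = 12/(N(N+1)) * sum(R_i^2/n_i) - 3(N+1)
     = 12/(17*18) * (32^2/3 + 28^2/4 + 46.5^2/5 + 46.5^2/5) - 3*18
     = 0.039216 * 1402.23 - 54
     = 0.989542.
Step 4: Ties present; correction factor C = 1 - 54/(17^3 - 17) = 0.988971. Corrected H = 0.989542 / 0.988971 = 1.000578.
Step 5: Under H0, H ~ chi^2(3); p-value = 0.801112.
Step 6: alpha = 0.1. fail to reject H0.

H = 1.0006, df = 3, p = 0.801112, fail to reject H0.


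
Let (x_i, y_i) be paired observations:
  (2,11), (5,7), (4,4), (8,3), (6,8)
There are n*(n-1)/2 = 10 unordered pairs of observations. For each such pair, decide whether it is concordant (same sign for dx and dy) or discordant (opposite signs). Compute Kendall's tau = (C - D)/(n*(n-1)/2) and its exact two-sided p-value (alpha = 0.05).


Step 1: Enumerate the 10 unordered pairs (i,j) with i<j and classify each by sign(x_j-x_i) * sign(y_j-y_i).
  (1,2):dx=+3,dy=-4->D; (1,3):dx=+2,dy=-7->D; (1,4):dx=+6,dy=-8->D; (1,5):dx=+4,dy=-3->D
  (2,3):dx=-1,dy=-3->C; (2,4):dx=+3,dy=-4->D; (2,5):dx=+1,dy=+1->C; (3,4):dx=+4,dy=-1->D
  (3,5):dx=+2,dy=+4->C; (4,5):dx=-2,dy=+5->D
Step 2: C = 3, D = 7, total pairs = 10.
Step 3: tau = (C - D)/(n(n-1)/2) = (3 - 7)/10 = -0.400000.
Step 4: Exact two-sided p-value (enumerate n! = 120 permutations of y under H0): p = 0.483333.
Step 5: alpha = 0.05. fail to reject H0.

tau_b = -0.4000 (C=3, D=7), p = 0.483333, fail to reject H0.


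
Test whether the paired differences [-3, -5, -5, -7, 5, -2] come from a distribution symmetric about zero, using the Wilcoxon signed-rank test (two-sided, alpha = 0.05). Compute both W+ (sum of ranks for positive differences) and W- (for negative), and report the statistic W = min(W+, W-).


Step 1: Drop any zero differences (none here) and take |d_i|.
|d| = [3, 5, 5, 7, 5, 2]
Step 2: Midrank |d_i| (ties get averaged ranks).
ranks: |3|->2, |5|->4, |5|->4, |7|->6, |5|->4, |2|->1
Step 3: Attach original signs; sum ranks with positive sign and with negative sign.
W+ = 4 = 4
W- = 2 + 4 + 4 + 6 + 1 = 17
(Check: W+ + W- = 21 should equal n(n+1)/2 = 21.)
Step 4: Test statistic W = min(W+, W-) = 4.
Step 5: Ties in |d|, so use the tie-corrected normal approximation.
        E[W] = n(n+1)/4 = 6*7/4 = 10.5.
        Tie groups: |d|=5 (t=3); sum(t^3 - t) = 24.
        Var[W] = n(n+1)(2n+1)/24 - sum(t^3-t)/48 = 546/24 - 24/48 = 22.25.
        z = (W - E[W]) / sqrt(Var[W]) = (4 - 10.5) / 4.7170 = -1.3780.
        Two-sided p = 2*Phi(z) = 0.168204.
Step 6: alpha = 0.05. fail to reject H0.

W+ = 4, W- = 17, W = min = 4, p = 0.168204, fail to reject H0.


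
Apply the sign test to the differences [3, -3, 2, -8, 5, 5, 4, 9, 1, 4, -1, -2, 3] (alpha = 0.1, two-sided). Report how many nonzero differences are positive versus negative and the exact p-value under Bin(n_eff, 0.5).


Step 1: Discard zero differences. Original n = 13; n_eff = number of nonzero differences = 13.
Nonzero differences (with sign): +3, -3, +2, -8, +5, +5, +4, +9, +1, +4, -1, -2, +3
Step 2: Count signs: positive = 9, negative = 4.
Step 3: Under H0: P(positive) = 0.5, so the number of positives S ~ Bin(13, 0.5).
Step 4: Two-sided exact p-value = sum of Bin(13,0.5) probabilities at or below the observed probability = 0.266846.
Step 5: alpha = 0.1. fail to reject H0.

n_eff = 13, pos = 9, neg = 4, p = 0.266846, fail to reject H0.


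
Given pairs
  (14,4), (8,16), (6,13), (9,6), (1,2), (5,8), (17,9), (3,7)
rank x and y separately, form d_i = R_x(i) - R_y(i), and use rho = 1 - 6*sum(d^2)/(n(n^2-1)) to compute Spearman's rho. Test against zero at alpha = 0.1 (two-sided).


Step 1: Rank x and y separately (midranks; no ties here).
rank(x): 14->7, 8->5, 6->4, 9->6, 1->1, 5->3, 17->8, 3->2
rank(y): 4->2, 16->8, 13->7, 6->3, 2->1, 8->5, 9->6, 7->4
Step 2: d_i = R_x(i) - R_y(i); compute d_i^2.
  (7-2)^2=25, (5-8)^2=9, (4-7)^2=9, (6-3)^2=9, (1-1)^2=0, (3-5)^2=4, (8-6)^2=4, (2-4)^2=4
sum(d^2) = 64.
Step 3: rho = 1 - 6*64 / (8*(8^2 - 1)) = 1 - 384/504 = 0.238095.
Step 4: Under H0, t = rho * sqrt((n-2)/(1-rho^2)) = 0.6005 ~ t(6).
Step 5: Two-sided p-value from the t-distribution with 6 df = 0.570156.
Step 6: alpha = 0.1. fail to reject H0.

rho = 0.2381, p = 0.570156, fail to reject H0 at alpha = 0.1.


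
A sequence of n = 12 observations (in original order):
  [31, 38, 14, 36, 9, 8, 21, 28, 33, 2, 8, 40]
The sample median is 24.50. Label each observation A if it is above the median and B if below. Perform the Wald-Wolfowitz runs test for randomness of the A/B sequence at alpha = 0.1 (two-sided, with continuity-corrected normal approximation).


Step 1: Compute median = 24.50; label A = above, B = below.
Labels in order: AABABBBAABBA  (n_A = 6, n_B = 6)
Step 2: Count runs R = 7.
Step 3: Under H0 (random ordering), E[R] = 2*n_A*n_B/(n_A+n_B) + 1 = 2*6*6/12 + 1 = 7.0000.
        Var[R] = 2*n_A*n_B*(2*n_A*n_B - n_A - n_B) / ((n_A+n_B)^2 * (n_A+n_B-1)) = 4320/1584 = 2.7273.
        SD[R] = 1.6514.
Step 4: R = E[R], so z = 0 with no continuity correction.
Step 5: Two-sided p-value via normal approximation = 2*(1 - Phi(|z|)) = 1.000000.
Step 6: alpha = 0.1. fail to reject H0.

R = 7, z = 0.0000, p = 1.000000, fail to reject H0.


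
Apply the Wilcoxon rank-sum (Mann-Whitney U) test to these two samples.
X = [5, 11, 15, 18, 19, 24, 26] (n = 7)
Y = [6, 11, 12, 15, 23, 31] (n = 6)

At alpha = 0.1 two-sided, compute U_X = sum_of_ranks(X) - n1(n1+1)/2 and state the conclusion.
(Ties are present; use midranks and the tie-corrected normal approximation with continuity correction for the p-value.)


Step 1: Combine and sort all 13 observations; assign midranks.
sorted (value, group): (5,X), (6,Y), (11,X), (11,Y), (12,Y), (15,X), (15,Y), (18,X), (19,X), (23,Y), (24,X), (26,X), (31,Y)
ranks: 5->1, 6->2, 11->3.5, 11->3.5, 12->5, 15->6.5, 15->6.5, 18->8, 19->9, 23->10, 24->11, 26->12, 31->13
Step 2: Rank sum for X: R1 = 1 + 3.5 + 6.5 + 8 + 9 + 11 + 12 = 51.
Step 3: U_X = R1 - n1(n1+1)/2 = 51 - 7*8/2 = 51 - 28 = 23.
       U_Y = n1*n2 - U_X = 42 - 23 = 19.
Step 4: Ties are present, so use the tie-corrected normal approximation (with continuity correction) for the p-value.
Step 5: p-value = 0.829863; compare to alpha = 0.1. fail to reject H0.

U_X = 23, p = 0.829863, fail to reject H0 at alpha = 0.1.


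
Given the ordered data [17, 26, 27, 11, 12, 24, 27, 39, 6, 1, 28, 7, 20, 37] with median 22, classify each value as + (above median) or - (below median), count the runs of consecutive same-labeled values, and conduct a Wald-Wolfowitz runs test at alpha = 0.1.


Step 1: Compute median = 22; label A = above, B = below.
Labels in order: BAABBAAABBABBA  (n_A = 7, n_B = 7)
Step 2: Count runs R = 8.
Step 3: Under H0 (random ordering), E[R] = 2*n_A*n_B/(n_A+n_B) + 1 = 2*7*7/14 + 1 = 8.0000.
        Var[R] = 2*n_A*n_B*(2*n_A*n_B - n_A - n_B) / ((n_A+n_B)^2 * (n_A+n_B-1)) = 8232/2548 = 3.2308.
        SD[R] = 1.7974.
Step 4: R = E[R], so z = 0 with no continuity correction.
Step 5: Two-sided p-value via normal approximation = 2*(1 - Phi(|z|)) = 1.000000.
Step 6: alpha = 0.1. fail to reject H0.

R = 8, z = 0.0000, p = 1.000000, fail to reject H0.


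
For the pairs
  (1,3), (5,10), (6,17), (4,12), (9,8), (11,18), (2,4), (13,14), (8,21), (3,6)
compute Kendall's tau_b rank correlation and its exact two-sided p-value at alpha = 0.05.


Step 1: Enumerate the 45 unordered pairs (i,j) with i<j and classify each by sign(x_j-x_i) * sign(y_j-y_i).
  (1,2):dx=+4,dy=+7->C; (1,3):dx=+5,dy=+14->C; (1,4):dx=+3,dy=+9->C; (1,5):dx=+8,dy=+5->C
  (1,6):dx=+10,dy=+15->C; (1,7):dx=+1,dy=+1->C; (1,8):dx=+12,dy=+11->C; (1,9):dx=+7,dy=+18->C
  (1,10):dx=+2,dy=+3->C; (2,3):dx=+1,dy=+7->C; (2,4):dx=-1,dy=+2->D; (2,5):dx=+4,dy=-2->D
  (2,6):dx=+6,dy=+8->C; (2,7):dx=-3,dy=-6->C; (2,8):dx=+8,dy=+4->C; (2,9):dx=+3,dy=+11->C
  (2,10):dx=-2,dy=-4->C; (3,4):dx=-2,dy=-5->C; (3,5):dx=+3,dy=-9->D; (3,6):dx=+5,dy=+1->C
  (3,7):dx=-4,dy=-13->C; (3,8):dx=+7,dy=-3->D; (3,9):dx=+2,dy=+4->C; (3,10):dx=-3,dy=-11->C
  (4,5):dx=+5,dy=-4->D; (4,6):dx=+7,dy=+6->C; (4,7):dx=-2,dy=-8->C; (4,8):dx=+9,dy=+2->C
  (4,9):dx=+4,dy=+9->C; (4,10):dx=-1,dy=-6->C; (5,6):dx=+2,dy=+10->C; (5,7):dx=-7,dy=-4->C
  (5,8):dx=+4,dy=+6->C; (5,9):dx=-1,dy=+13->D; (5,10):dx=-6,dy=-2->C; (6,7):dx=-9,dy=-14->C
  (6,8):dx=+2,dy=-4->D; (6,9):dx=-3,dy=+3->D; (6,10):dx=-8,dy=-12->C; (7,8):dx=+11,dy=+10->C
  (7,9):dx=+6,dy=+17->C; (7,10):dx=+1,dy=+2->C; (8,9):dx=-5,dy=+7->D; (8,10):dx=-10,dy=-8->C
  (9,10):dx=-5,dy=-15->C
Step 2: C = 36, D = 9, total pairs = 45.
Step 3: tau = (C - D)/(n(n-1)/2) = (36 - 9)/45 = 0.600000.
Step 4: Exact two-sided p-value (enumerate n! = 3628800 permutations of y under H0): p = 0.016666.
Step 5: alpha = 0.05. reject H0.

tau_b = 0.6000 (C=36, D=9), p = 0.016666, reject H0.


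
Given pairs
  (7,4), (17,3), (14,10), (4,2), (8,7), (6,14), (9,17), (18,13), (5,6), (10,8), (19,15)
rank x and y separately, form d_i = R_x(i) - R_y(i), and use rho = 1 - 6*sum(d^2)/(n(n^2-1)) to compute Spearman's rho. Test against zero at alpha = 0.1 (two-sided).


Step 1: Rank x and y separately (midranks; no ties here).
rank(x): 7->4, 17->9, 14->8, 4->1, 8->5, 6->3, 9->6, 18->10, 5->2, 10->7, 19->11
rank(y): 4->3, 3->2, 10->7, 2->1, 7->5, 14->9, 17->11, 13->8, 6->4, 8->6, 15->10
Step 2: d_i = R_x(i) - R_y(i); compute d_i^2.
  (4-3)^2=1, (9-2)^2=49, (8-7)^2=1, (1-1)^2=0, (5-5)^2=0, (3-9)^2=36, (6-11)^2=25, (10-8)^2=4, (2-4)^2=4, (7-6)^2=1, (11-10)^2=1
sum(d^2) = 122.
Step 3: rho = 1 - 6*122 / (11*(11^2 - 1)) = 1 - 732/1320 = 0.445455.
Step 4: Under H0, t = rho * sqrt((n-2)/(1-rho^2)) = 1.4926 ~ t(9).
Step 5: Two-sided p-value from the t-distribution with 9 df = 0.169733.
Step 6: alpha = 0.1. fail to reject H0.

rho = 0.4455, p = 0.169733, fail to reject H0 at alpha = 0.1.


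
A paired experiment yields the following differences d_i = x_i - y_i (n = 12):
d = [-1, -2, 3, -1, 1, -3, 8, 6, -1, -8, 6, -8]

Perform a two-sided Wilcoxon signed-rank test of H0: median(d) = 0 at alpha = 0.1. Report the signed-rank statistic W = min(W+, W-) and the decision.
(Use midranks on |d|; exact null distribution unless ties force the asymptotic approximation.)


Step 1: Drop any zero differences (none here) and take |d_i|.
|d| = [1, 2, 3, 1, 1, 3, 8, 6, 1, 8, 6, 8]
Step 2: Midrank |d_i| (ties get averaged ranks).
ranks: |1|->2.5, |2|->5, |3|->6.5, |1|->2.5, |1|->2.5, |3|->6.5, |8|->11, |6|->8.5, |1|->2.5, |8|->11, |6|->8.5, |8|->11
Step 3: Attach original signs; sum ranks with positive sign and with negative sign.
W+ = 6.5 + 2.5 + 11 + 8.5 + 8.5 = 37
W- = 2.5 + 5 + 2.5 + 6.5 + 2.5 + 11 + 11 = 41
(Check: W+ + W- = 78 should equal n(n+1)/2 = 78.)
Step 4: Test statistic W = min(W+, W-) = 37.
Step 5: Ties in |d|, so use the tie-corrected normal approximation.
        E[W] = n(n+1)/4 = 12*13/4 = 39.
        Tie groups: |d|=1 (t=4), |d|=3 (t=2), |d|=6 (t=2), |d|=8 (t=3); sum(t^3 - t) = 96.
        Var[W] = n(n+1)(2n+1)/24 - sum(t^3-t)/48 = 3900/24 - 96/48 = 160.5.
        z = (W - E[W]) / sqrt(Var[W]) = (37 - 39) / 12.6689 = -0.1579.
        Two-sided p = 2*Phi(z) = 0.874561.
Step 6: alpha = 0.1. fail to reject H0.

W+ = 37, W- = 41, W = min = 37, p = 0.874561, fail to reject H0.


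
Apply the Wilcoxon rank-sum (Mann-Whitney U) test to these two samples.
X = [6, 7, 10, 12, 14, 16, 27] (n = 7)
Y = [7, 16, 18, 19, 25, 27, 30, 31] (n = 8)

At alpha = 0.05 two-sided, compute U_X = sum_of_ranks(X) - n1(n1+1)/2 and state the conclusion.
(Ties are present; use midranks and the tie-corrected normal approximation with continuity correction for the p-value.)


Step 1: Combine and sort all 15 observations; assign midranks.
sorted (value, group): (6,X), (7,X), (7,Y), (10,X), (12,X), (14,X), (16,X), (16,Y), (18,Y), (19,Y), (25,Y), (27,X), (27,Y), (30,Y), (31,Y)
ranks: 6->1, 7->2.5, 7->2.5, 10->4, 12->5, 14->6, 16->7.5, 16->7.5, 18->9, 19->10, 25->11, 27->12.5, 27->12.5, 30->14, 31->15
Step 2: Rank sum for X: R1 = 1 + 2.5 + 4 + 5 + 6 + 7.5 + 12.5 = 38.5.
Step 3: U_X = R1 - n1(n1+1)/2 = 38.5 - 7*8/2 = 38.5 - 28 = 10.5.
       U_Y = n1*n2 - U_X = 56 - 10.5 = 45.5.
Step 4: Ties are present, so use the tie-corrected normal approximation (with continuity correction) for the p-value.
Step 5: p-value = 0.048534; compare to alpha = 0.05. reject H0.

U_X = 10.5, p = 0.048534, reject H0 at alpha = 0.05.


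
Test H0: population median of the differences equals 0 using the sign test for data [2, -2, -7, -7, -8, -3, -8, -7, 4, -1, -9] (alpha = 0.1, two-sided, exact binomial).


Step 1: Discard zero differences. Original n = 11; n_eff = number of nonzero differences = 11.
Nonzero differences (with sign): +2, -2, -7, -7, -8, -3, -8, -7, +4, -1, -9
Step 2: Count signs: positive = 2, negative = 9.
Step 3: Under H0: P(positive) = 0.5, so the number of positives S ~ Bin(11, 0.5).
Step 4: Two-sided exact p-value = sum of Bin(11,0.5) probabilities at or below the observed probability = 0.065430.
Step 5: alpha = 0.1. reject H0.

n_eff = 11, pos = 2, neg = 9, p = 0.065430, reject H0.


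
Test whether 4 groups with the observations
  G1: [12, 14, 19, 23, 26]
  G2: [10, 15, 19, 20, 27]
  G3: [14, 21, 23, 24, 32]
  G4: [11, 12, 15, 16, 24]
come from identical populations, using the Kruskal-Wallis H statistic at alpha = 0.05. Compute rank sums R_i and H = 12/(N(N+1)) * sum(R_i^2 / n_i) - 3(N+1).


Step 1: Combine all N = 20 observations and assign midranks.
sorted (value, group, rank): (10,G2,1), (11,G4,2), (12,G1,3.5), (12,G4,3.5), (14,G1,5.5), (14,G3,5.5), (15,G2,7.5), (15,G4,7.5), (16,G4,9), (19,G1,10.5), (19,G2,10.5), (20,G2,12), (21,G3,13), (23,G1,14.5), (23,G3,14.5), (24,G3,16.5), (24,G4,16.5), (26,G1,18), (27,G2,19), (32,G3,20)
Step 2: Sum ranks within each group.
R_1 = 52 (n_1 = 5)
R_2 = 50 (n_2 = 5)
R_3 = 69.5 (n_3 = 5)
R_4 = 38.5 (n_4 = 5)
Step 3: H = 12/(N(N+1)) * sum(R_i^2/n_i) - 3(N+1)
     = 12/(20*21) * (52^2/5 + 50^2/5 + 69.5^2/5 + 38.5^2/5) - 3*21
     = 0.028571 * 2303.3 - 63
     = 2.808571.
Step 4: Ties present; correction factor C = 1 - 36/(20^3 - 20) = 0.995489. Corrected H = 2.808571 / 0.995489 = 2.821299.
Step 5: Under H0, H ~ chi^2(3); p-value = 0.420006.
Step 6: alpha = 0.05. fail to reject H0.

H = 2.8213, df = 3, p = 0.420006, fail to reject H0.


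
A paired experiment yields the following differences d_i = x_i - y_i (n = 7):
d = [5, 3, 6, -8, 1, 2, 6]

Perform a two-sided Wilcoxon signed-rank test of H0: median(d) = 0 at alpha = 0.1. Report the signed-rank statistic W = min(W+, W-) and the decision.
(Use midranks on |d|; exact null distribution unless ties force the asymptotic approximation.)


Step 1: Drop any zero differences (none here) and take |d_i|.
|d| = [5, 3, 6, 8, 1, 2, 6]
Step 2: Midrank |d_i| (ties get averaged ranks).
ranks: |5|->4, |3|->3, |6|->5.5, |8|->7, |1|->1, |2|->2, |6|->5.5
Step 3: Attach original signs; sum ranks with positive sign and with negative sign.
W+ = 4 + 3 + 5.5 + 1 + 2 + 5.5 = 21
W- = 7 = 7
(Check: W+ + W- = 28 should equal n(n+1)/2 = 28.)
Step 4: Test statistic W = min(W+, W-) = 7.
Step 5: Ties in |d|, so use the tie-corrected normal approximation.
        E[W] = n(n+1)/4 = 7*8/4 = 14.
        Tie groups: |d|=6 (t=2); sum(t^3 - t) = 6.
        Var[W] = n(n+1)(2n+1)/24 - sum(t^3-t)/48 = 840/24 - 6/48 = 34.875.
        z = (W - E[W]) / sqrt(Var[W]) = (7 - 14) / 5.9055 = -1.1853.
        Two-sided p = 2*Phi(z) = 0.235885.
Step 6: alpha = 0.1. fail to reject H0.

W+ = 21, W- = 7, W = min = 7, p = 0.235885, fail to reject H0.


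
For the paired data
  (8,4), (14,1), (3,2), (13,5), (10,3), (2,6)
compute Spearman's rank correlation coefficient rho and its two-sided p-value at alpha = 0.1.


Step 1: Rank x and y separately (midranks; no ties here).
rank(x): 8->3, 14->6, 3->2, 13->5, 10->4, 2->1
rank(y): 4->4, 1->1, 2->2, 5->5, 3->3, 6->6
Step 2: d_i = R_x(i) - R_y(i); compute d_i^2.
  (3-4)^2=1, (6-1)^2=25, (2-2)^2=0, (5-5)^2=0, (4-3)^2=1, (1-6)^2=25
sum(d^2) = 52.
Step 3: rho = 1 - 6*52 / (6*(6^2 - 1)) = 1 - 312/210 = -0.485714.
Step 4: Under H0, t = rho * sqrt((n-2)/(1-rho^2)) = -1.1113 ~ t(4).
Step 5: Two-sided p-value from the t-distribution with 4 df = 0.328723.
Step 6: alpha = 0.1. fail to reject H0.

rho = -0.4857, p = 0.328723, fail to reject H0 at alpha = 0.1.


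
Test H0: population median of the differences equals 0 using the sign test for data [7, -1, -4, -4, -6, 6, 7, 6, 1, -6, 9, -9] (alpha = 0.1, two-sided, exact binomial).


Step 1: Discard zero differences. Original n = 12; n_eff = number of nonzero differences = 12.
Nonzero differences (with sign): +7, -1, -4, -4, -6, +6, +7, +6, +1, -6, +9, -9
Step 2: Count signs: positive = 6, negative = 6.
Step 3: Under H0: P(positive) = 0.5, so the number of positives S ~ Bin(12, 0.5).
Step 4: Two-sided exact p-value = sum of Bin(12,0.5) probabilities at or below the observed probability = 1.000000.
Step 5: alpha = 0.1. fail to reject H0.

n_eff = 12, pos = 6, neg = 6, p = 1.000000, fail to reject H0.


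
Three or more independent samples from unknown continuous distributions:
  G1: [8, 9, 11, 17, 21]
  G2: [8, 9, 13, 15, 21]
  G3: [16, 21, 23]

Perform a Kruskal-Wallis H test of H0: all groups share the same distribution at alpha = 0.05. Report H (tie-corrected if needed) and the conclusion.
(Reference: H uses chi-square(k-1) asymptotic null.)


Step 1: Combine all N = 13 observations and assign midranks.
sorted (value, group, rank): (8,G1,1.5), (8,G2,1.5), (9,G1,3.5), (9,G2,3.5), (11,G1,5), (13,G2,6), (15,G2,7), (16,G3,8), (17,G1,9), (21,G1,11), (21,G2,11), (21,G3,11), (23,G3,13)
Step 2: Sum ranks within each group.
R_1 = 30 (n_1 = 5)
R_2 = 29 (n_2 = 5)
R_3 = 32 (n_3 = 3)
Step 3: H = 12/(N(N+1)) * sum(R_i^2/n_i) - 3(N+1)
     = 12/(13*14) * (30^2/5 + 29^2/5 + 32^2/3) - 3*14
     = 0.065934 * 689.533 - 42
     = 3.463736.
Step 4: Ties present; correction factor C = 1 - 36/(13^3 - 13) = 0.983516. Corrected H = 3.463736 / 0.983516 = 3.521788.
Step 5: Under H0, H ~ chi^2(2); p-value = 0.171891.
Step 6: alpha = 0.05. fail to reject H0.

H = 3.5218, df = 2, p = 0.171891, fail to reject H0.


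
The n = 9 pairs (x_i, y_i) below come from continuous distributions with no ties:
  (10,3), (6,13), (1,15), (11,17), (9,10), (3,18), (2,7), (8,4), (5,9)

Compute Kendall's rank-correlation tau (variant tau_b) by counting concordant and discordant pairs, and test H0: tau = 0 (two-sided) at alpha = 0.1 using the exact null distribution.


Step 1: Enumerate the 36 unordered pairs (i,j) with i<j and classify each by sign(x_j-x_i) * sign(y_j-y_i).
  (1,2):dx=-4,dy=+10->D; (1,3):dx=-9,dy=+12->D; (1,4):dx=+1,dy=+14->C; (1,5):dx=-1,dy=+7->D
  (1,6):dx=-7,dy=+15->D; (1,7):dx=-8,dy=+4->D; (1,8):dx=-2,dy=+1->D; (1,9):dx=-5,dy=+6->D
  (2,3):dx=-5,dy=+2->D; (2,4):dx=+5,dy=+4->C; (2,5):dx=+3,dy=-3->D; (2,6):dx=-3,dy=+5->D
  (2,7):dx=-4,dy=-6->C; (2,8):dx=+2,dy=-9->D; (2,9):dx=-1,dy=-4->C; (3,4):dx=+10,dy=+2->C
  (3,5):dx=+8,dy=-5->D; (3,6):dx=+2,dy=+3->C; (3,7):dx=+1,dy=-8->D; (3,8):dx=+7,dy=-11->D
  (3,9):dx=+4,dy=-6->D; (4,5):dx=-2,dy=-7->C; (4,6):dx=-8,dy=+1->D; (4,7):dx=-9,dy=-10->C
  (4,8):dx=-3,dy=-13->C; (4,9):dx=-6,dy=-8->C; (5,6):dx=-6,dy=+8->D; (5,7):dx=-7,dy=-3->C
  (5,8):dx=-1,dy=-6->C; (5,9):dx=-4,dy=-1->C; (6,7):dx=-1,dy=-11->C; (6,8):dx=+5,dy=-14->D
  (6,9):dx=+2,dy=-9->D; (7,8):dx=+6,dy=-3->D; (7,9):dx=+3,dy=+2->C; (8,9):dx=-3,dy=+5->D
Step 2: C = 15, D = 21, total pairs = 36.
Step 3: tau = (C - D)/(n(n-1)/2) = (15 - 21)/36 = -0.166667.
Step 4: Exact two-sided p-value (enumerate n! = 362880 permutations of y under H0): p = 0.612202.
Step 5: alpha = 0.1. fail to reject H0.

tau_b = -0.1667 (C=15, D=21), p = 0.612202, fail to reject H0.


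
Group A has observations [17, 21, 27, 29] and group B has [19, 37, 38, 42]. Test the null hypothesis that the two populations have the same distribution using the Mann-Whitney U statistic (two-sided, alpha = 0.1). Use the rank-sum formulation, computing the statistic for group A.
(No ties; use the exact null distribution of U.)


Step 1: Combine and sort all 8 observations; assign midranks.
sorted (value, group): (17,X), (19,Y), (21,X), (27,X), (29,X), (37,Y), (38,Y), (42,Y)
ranks: 17->1, 19->2, 21->3, 27->4, 29->5, 37->6, 38->7, 42->8
Step 2: Rank sum for X: R1 = 1 + 3 + 4 + 5 = 13.
Step 3: U_X = R1 - n1(n1+1)/2 = 13 - 4*5/2 = 13 - 10 = 3.
       U_Y = n1*n2 - U_X = 16 - 3 = 13.
Step 4: No ties, so the exact null distribution of U (based on enumerating the C(8,4) = 70 equally likely rank assignments) gives the two-sided p-value.
Step 5: p-value = 0.200000; compare to alpha = 0.1. fail to reject H0.

U_X = 3, p = 0.200000, fail to reject H0 at alpha = 0.1.


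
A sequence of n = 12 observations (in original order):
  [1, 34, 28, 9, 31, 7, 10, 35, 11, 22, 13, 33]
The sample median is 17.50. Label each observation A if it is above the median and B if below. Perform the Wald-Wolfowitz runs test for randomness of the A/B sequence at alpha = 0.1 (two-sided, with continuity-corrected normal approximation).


Step 1: Compute median = 17.50; label A = above, B = below.
Labels in order: BAABABBABABA  (n_A = 6, n_B = 6)
Step 2: Count runs R = 10.
Step 3: Under H0 (random ordering), E[R] = 2*n_A*n_B/(n_A+n_B) + 1 = 2*6*6/12 + 1 = 7.0000.
        Var[R] = 2*n_A*n_B*(2*n_A*n_B - n_A - n_B) / ((n_A+n_B)^2 * (n_A+n_B-1)) = 4320/1584 = 2.7273.
        SD[R] = 1.6514.
Step 4: Continuity-corrected z = (R - 0.5 - E[R]) / SD[R] = (10 - 0.5 - 7.0000) / 1.6514 = 1.5138.
Step 5: Two-sided p-value via normal approximation = 2*(1 - Phi(|z|)) = 0.130070.
Step 6: alpha = 0.1. fail to reject H0.

R = 10, z = 1.5138, p = 0.130070, fail to reject H0.


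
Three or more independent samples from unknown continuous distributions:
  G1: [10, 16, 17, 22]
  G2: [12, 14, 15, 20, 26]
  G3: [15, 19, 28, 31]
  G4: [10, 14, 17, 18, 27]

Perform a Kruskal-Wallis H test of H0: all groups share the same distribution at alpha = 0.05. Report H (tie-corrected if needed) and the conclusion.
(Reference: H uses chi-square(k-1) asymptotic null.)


Step 1: Combine all N = 18 observations and assign midranks.
sorted (value, group, rank): (10,G1,1.5), (10,G4,1.5), (12,G2,3), (14,G2,4.5), (14,G4,4.5), (15,G2,6.5), (15,G3,6.5), (16,G1,8), (17,G1,9.5), (17,G4,9.5), (18,G4,11), (19,G3,12), (20,G2,13), (22,G1,14), (26,G2,15), (27,G4,16), (28,G3,17), (31,G3,18)
Step 2: Sum ranks within each group.
R_1 = 33 (n_1 = 4)
R_2 = 42 (n_2 = 5)
R_3 = 53.5 (n_3 = 4)
R_4 = 42.5 (n_4 = 5)
Step 3: H = 12/(N(N+1)) * sum(R_i^2/n_i) - 3(N+1)
     = 12/(18*19) * (33^2/4 + 42^2/5 + 53.5^2/4 + 42.5^2/5) - 3*19
     = 0.035088 * 1701.86 - 57
     = 2.714474.
Step 4: Ties present; correction factor C = 1 - 24/(18^3 - 18) = 0.995872. Corrected H = 2.714474 / 0.995872 = 2.725725.
Step 5: Under H0, H ~ chi^2(3); p-value = 0.435873.
Step 6: alpha = 0.05. fail to reject H0.

H = 2.7257, df = 3, p = 0.435873, fail to reject H0.


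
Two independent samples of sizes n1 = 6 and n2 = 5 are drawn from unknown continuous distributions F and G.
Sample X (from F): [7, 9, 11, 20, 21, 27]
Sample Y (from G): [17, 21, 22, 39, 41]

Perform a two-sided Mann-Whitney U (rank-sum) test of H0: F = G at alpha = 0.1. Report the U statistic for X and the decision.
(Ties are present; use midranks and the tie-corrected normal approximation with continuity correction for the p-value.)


Step 1: Combine and sort all 11 observations; assign midranks.
sorted (value, group): (7,X), (9,X), (11,X), (17,Y), (20,X), (21,X), (21,Y), (22,Y), (27,X), (39,Y), (41,Y)
ranks: 7->1, 9->2, 11->3, 17->4, 20->5, 21->6.5, 21->6.5, 22->8, 27->9, 39->10, 41->11
Step 2: Rank sum for X: R1 = 1 + 2 + 3 + 5 + 6.5 + 9 = 26.5.
Step 3: U_X = R1 - n1(n1+1)/2 = 26.5 - 6*7/2 = 26.5 - 21 = 5.5.
       U_Y = n1*n2 - U_X = 30 - 5.5 = 24.5.
Step 4: Ties are present, so use the tie-corrected normal approximation (with continuity correction) for the p-value.
Step 5: p-value = 0.099576; compare to alpha = 0.1. reject H0.

U_X = 5.5, p = 0.099576, reject H0 at alpha = 0.1.


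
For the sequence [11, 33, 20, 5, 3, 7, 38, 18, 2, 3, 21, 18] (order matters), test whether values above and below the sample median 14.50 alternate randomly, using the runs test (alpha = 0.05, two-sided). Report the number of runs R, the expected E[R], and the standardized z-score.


Step 1: Compute median = 14.50; label A = above, B = below.
Labels in order: BAABBBAABBAA  (n_A = 6, n_B = 6)
Step 2: Count runs R = 6.
Step 3: Under H0 (random ordering), E[R] = 2*n_A*n_B/(n_A+n_B) + 1 = 2*6*6/12 + 1 = 7.0000.
        Var[R] = 2*n_A*n_B*(2*n_A*n_B - n_A - n_B) / ((n_A+n_B)^2 * (n_A+n_B-1)) = 4320/1584 = 2.7273.
        SD[R] = 1.6514.
Step 4: Continuity-corrected z = (R + 0.5 - E[R]) / SD[R] = (6 + 0.5 - 7.0000) / 1.6514 = -0.3028.
Step 5: Two-sided p-value via normal approximation = 2*(1 - Phi(|z|)) = 0.762069.
Step 6: alpha = 0.05. fail to reject H0.

R = 6, z = -0.3028, p = 0.762069, fail to reject H0.


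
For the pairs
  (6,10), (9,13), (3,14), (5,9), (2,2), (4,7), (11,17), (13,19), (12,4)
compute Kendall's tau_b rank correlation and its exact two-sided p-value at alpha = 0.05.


Step 1: Enumerate the 36 unordered pairs (i,j) with i<j and classify each by sign(x_j-x_i) * sign(y_j-y_i).
  (1,2):dx=+3,dy=+3->C; (1,3):dx=-3,dy=+4->D; (1,4):dx=-1,dy=-1->C; (1,5):dx=-4,dy=-8->C
  (1,6):dx=-2,dy=-3->C; (1,7):dx=+5,dy=+7->C; (1,8):dx=+7,dy=+9->C; (1,9):dx=+6,dy=-6->D
  (2,3):dx=-6,dy=+1->D; (2,4):dx=-4,dy=-4->C; (2,5):dx=-7,dy=-11->C; (2,6):dx=-5,dy=-6->C
  (2,7):dx=+2,dy=+4->C; (2,8):dx=+4,dy=+6->C; (2,9):dx=+3,dy=-9->D; (3,4):dx=+2,dy=-5->D
  (3,5):dx=-1,dy=-12->C; (3,6):dx=+1,dy=-7->D; (3,7):dx=+8,dy=+3->C; (3,8):dx=+10,dy=+5->C
  (3,9):dx=+9,dy=-10->D; (4,5):dx=-3,dy=-7->C; (4,6):dx=-1,dy=-2->C; (4,7):dx=+6,dy=+8->C
  (4,8):dx=+8,dy=+10->C; (4,9):dx=+7,dy=-5->D; (5,6):dx=+2,dy=+5->C; (5,7):dx=+9,dy=+15->C
  (5,8):dx=+11,dy=+17->C; (5,9):dx=+10,dy=+2->C; (6,7):dx=+7,dy=+10->C; (6,8):dx=+9,dy=+12->C
  (6,9):dx=+8,dy=-3->D; (7,8):dx=+2,dy=+2->C; (7,9):dx=+1,dy=-13->D; (8,9):dx=-1,dy=-15->C
Step 2: C = 26, D = 10, total pairs = 36.
Step 3: tau = (C - D)/(n(n-1)/2) = (26 - 10)/36 = 0.444444.
Step 4: Exact two-sided p-value (enumerate n! = 362880 permutations of y under H0): p = 0.119439.
Step 5: alpha = 0.05. fail to reject H0.

tau_b = 0.4444 (C=26, D=10), p = 0.119439, fail to reject H0.


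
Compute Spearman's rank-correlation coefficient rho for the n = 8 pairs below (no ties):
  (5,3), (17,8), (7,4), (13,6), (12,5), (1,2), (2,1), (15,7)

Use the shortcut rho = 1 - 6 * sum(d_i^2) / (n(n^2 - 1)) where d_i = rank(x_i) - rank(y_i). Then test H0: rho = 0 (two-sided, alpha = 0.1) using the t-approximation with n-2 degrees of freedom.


Step 1: Rank x and y separately (midranks; no ties here).
rank(x): 5->3, 17->8, 7->4, 13->6, 12->5, 1->1, 2->2, 15->7
rank(y): 3->3, 8->8, 4->4, 6->6, 5->5, 2->2, 1->1, 7->7
Step 2: d_i = R_x(i) - R_y(i); compute d_i^2.
  (3-3)^2=0, (8-8)^2=0, (4-4)^2=0, (6-6)^2=0, (5-5)^2=0, (1-2)^2=1, (2-1)^2=1, (7-7)^2=0
sum(d^2) = 2.
Step 3: rho = 1 - 6*2 / (8*(8^2 - 1)) = 1 - 12/504 = 0.976190.
Step 4: Under H0, t = rho * sqrt((n-2)/(1-rho^2)) = 11.0235 ~ t(6).
Step 5: Two-sided p-value from the t-distribution with 6 df = 0.000033.
Step 6: alpha = 0.1. reject H0.

rho = 0.9762, p = 0.000033, reject H0 at alpha = 0.1.


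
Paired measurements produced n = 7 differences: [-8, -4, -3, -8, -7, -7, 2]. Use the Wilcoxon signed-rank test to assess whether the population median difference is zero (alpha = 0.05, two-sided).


Step 1: Drop any zero differences (none here) and take |d_i|.
|d| = [8, 4, 3, 8, 7, 7, 2]
Step 2: Midrank |d_i| (ties get averaged ranks).
ranks: |8|->6.5, |4|->3, |3|->2, |8|->6.5, |7|->4.5, |7|->4.5, |2|->1
Step 3: Attach original signs; sum ranks with positive sign and with negative sign.
W+ = 1 = 1
W- = 6.5 + 3 + 2 + 6.5 + 4.5 + 4.5 = 27
(Check: W+ + W- = 28 should equal n(n+1)/2 = 28.)
Step 4: Test statistic W = min(W+, W-) = 1.
Step 5: Ties in |d|, so use the tie-corrected normal approximation.
        E[W] = n(n+1)/4 = 7*8/4 = 14.
        Tie groups: |d|=7 (t=2), |d|=8 (t=2); sum(t^3 - t) = 12.
        Var[W] = n(n+1)(2n+1)/24 - sum(t^3-t)/48 = 840/24 - 12/48 = 34.75.
        z = (W - E[W]) / sqrt(Var[W]) = (1 - 14) / 5.8949 = -2.2053.
        Two-sided p = 2*Phi(z) = 0.027434.
Step 6: alpha = 0.05. reject H0.

W+ = 1, W- = 27, W = min = 1, p = 0.027434, reject H0.


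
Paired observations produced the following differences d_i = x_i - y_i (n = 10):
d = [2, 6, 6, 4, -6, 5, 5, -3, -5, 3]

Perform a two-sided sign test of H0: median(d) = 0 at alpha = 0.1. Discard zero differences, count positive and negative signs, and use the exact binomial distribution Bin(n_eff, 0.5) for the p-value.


Step 1: Discard zero differences. Original n = 10; n_eff = number of nonzero differences = 10.
Nonzero differences (with sign): +2, +6, +6, +4, -6, +5, +5, -3, -5, +3
Step 2: Count signs: positive = 7, negative = 3.
Step 3: Under H0: P(positive) = 0.5, so the number of positives S ~ Bin(10, 0.5).
Step 4: Two-sided exact p-value = sum of Bin(10,0.5) probabilities at or below the observed probability = 0.343750.
Step 5: alpha = 0.1. fail to reject H0.

n_eff = 10, pos = 7, neg = 3, p = 0.343750, fail to reject H0.


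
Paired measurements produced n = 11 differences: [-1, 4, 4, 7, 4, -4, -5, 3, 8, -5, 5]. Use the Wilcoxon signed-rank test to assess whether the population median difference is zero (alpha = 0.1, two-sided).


Step 1: Drop any zero differences (none here) and take |d_i|.
|d| = [1, 4, 4, 7, 4, 4, 5, 3, 8, 5, 5]
Step 2: Midrank |d_i| (ties get averaged ranks).
ranks: |1|->1, |4|->4.5, |4|->4.5, |7|->10, |4|->4.5, |4|->4.5, |5|->8, |3|->2, |8|->11, |5|->8, |5|->8
Step 3: Attach original signs; sum ranks with positive sign and with negative sign.
W+ = 4.5 + 4.5 + 10 + 4.5 + 2 + 11 + 8 = 44.5
W- = 1 + 4.5 + 8 + 8 = 21.5
(Check: W+ + W- = 66 should equal n(n+1)/2 = 66.)
Step 4: Test statistic W = min(W+, W-) = 21.5.
Step 5: Ties in |d|, so use the tie-corrected normal approximation.
        E[W] = n(n+1)/4 = 11*12/4 = 33.
        Tie groups: |d|=4 (t=4), |d|=5 (t=3); sum(t^3 - t) = 84.
        Var[W] = n(n+1)(2n+1)/24 - sum(t^3-t)/48 = 3036/24 - 84/48 = 124.75.
        z = (W - E[W]) / sqrt(Var[W]) = (21.5 - 33) / 11.1692 = -1.0296.
        Two-sided p = 2*Phi(z) = 0.303188.
Step 6: alpha = 0.1. fail to reject H0.

W+ = 44.5, W- = 21.5, W = min = 21.5, p = 0.303188, fail to reject H0.


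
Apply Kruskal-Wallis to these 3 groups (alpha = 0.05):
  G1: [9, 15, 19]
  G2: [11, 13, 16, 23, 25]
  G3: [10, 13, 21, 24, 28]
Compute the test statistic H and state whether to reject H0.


Step 1: Combine all N = 13 observations and assign midranks.
sorted (value, group, rank): (9,G1,1), (10,G3,2), (11,G2,3), (13,G2,4.5), (13,G3,4.5), (15,G1,6), (16,G2,7), (19,G1,8), (21,G3,9), (23,G2,10), (24,G3,11), (25,G2,12), (28,G3,13)
Step 2: Sum ranks within each group.
R_1 = 15 (n_1 = 3)
R_2 = 36.5 (n_2 = 5)
R_3 = 39.5 (n_3 = 5)
Step 3: H = 12/(N(N+1)) * sum(R_i^2/n_i) - 3(N+1)
     = 12/(13*14) * (15^2/3 + 36.5^2/5 + 39.5^2/5) - 3*14
     = 0.065934 * 653.5 - 42
     = 1.087912.
Step 4: Ties present; correction factor C = 1 - 6/(13^3 - 13) = 0.997253. Corrected H = 1.087912 / 0.997253 = 1.090909.
Step 5: Under H0, H ~ chi^2(2); p-value = 0.579578.
Step 6: alpha = 0.05. fail to reject H0.

H = 1.0909, df = 2, p = 0.579578, fail to reject H0.


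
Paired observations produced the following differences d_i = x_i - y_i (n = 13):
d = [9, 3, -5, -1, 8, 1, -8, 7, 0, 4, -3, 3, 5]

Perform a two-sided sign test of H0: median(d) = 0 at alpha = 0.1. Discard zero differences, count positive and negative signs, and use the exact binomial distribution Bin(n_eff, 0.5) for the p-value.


Step 1: Discard zero differences. Original n = 13; n_eff = number of nonzero differences = 12.
Nonzero differences (with sign): +9, +3, -5, -1, +8, +1, -8, +7, +4, -3, +3, +5
Step 2: Count signs: positive = 8, negative = 4.
Step 3: Under H0: P(positive) = 0.5, so the number of positives S ~ Bin(12, 0.5).
Step 4: Two-sided exact p-value = sum of Bin(12,0.5) probabilities at or below the observed probability = 0.387695.
Step 5: alpha = 0.1. fail to reject H0.

n_eff = 12, pos = 8, neg = 4, p = 0.387695, fail to reject H0.
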